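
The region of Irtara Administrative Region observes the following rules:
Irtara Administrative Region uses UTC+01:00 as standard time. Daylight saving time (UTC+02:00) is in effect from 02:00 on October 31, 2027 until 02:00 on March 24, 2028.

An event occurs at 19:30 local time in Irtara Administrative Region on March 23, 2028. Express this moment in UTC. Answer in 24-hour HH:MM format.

Daylight saving runs 31 October 2027 – 24 March 2028; March 23, 2028 is inside that window, so Irtara Administrative Region is at UTC+02:00.
19:30 local − 2h = 17:30 UTC.

17:30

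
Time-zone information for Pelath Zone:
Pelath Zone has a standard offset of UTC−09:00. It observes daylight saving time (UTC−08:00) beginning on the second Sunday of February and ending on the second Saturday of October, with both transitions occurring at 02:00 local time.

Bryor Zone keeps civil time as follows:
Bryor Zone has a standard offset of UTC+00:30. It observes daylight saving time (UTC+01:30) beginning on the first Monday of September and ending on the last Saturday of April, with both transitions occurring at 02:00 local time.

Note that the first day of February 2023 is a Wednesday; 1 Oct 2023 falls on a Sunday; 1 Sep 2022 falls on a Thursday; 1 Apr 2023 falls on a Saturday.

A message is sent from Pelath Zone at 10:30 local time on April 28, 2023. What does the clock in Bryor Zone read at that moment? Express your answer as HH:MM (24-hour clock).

1 February 2023 is a Wednesday, so the first Sunday is February 5 and the second is February 12.
1 October 2023 is a Sunday, so the first Saturday is October 7 and the second is October 14.
Daylight saving runs 12 February – 14 October; April 28, 2023 is inside that window, so Pelath Zone is at UTC−08:00.
10:30 Pelath Zone + 8h = 18:30 UTC.
1 September 2022 is a Thursday, so the first Monday is September 5.
1 April 2023 is a Saturday, so Saturdays fall on 1, 8, 15, 22, 29; the last is April 29.
At the standard offset (UTC+00:30), 18:30 UTC + 0h30m = 19:00 Bryor Zone standard time.
The standard-time date in Bryor Zone, April 28, 2023, lies within the daylight-saving period (5 September 2022 – 29 April 2023), so Bryor Zone is on daylight time, UTC+01:30.
18:30 UTC + 1h30m = 20:00 Bryor Zone.

20:00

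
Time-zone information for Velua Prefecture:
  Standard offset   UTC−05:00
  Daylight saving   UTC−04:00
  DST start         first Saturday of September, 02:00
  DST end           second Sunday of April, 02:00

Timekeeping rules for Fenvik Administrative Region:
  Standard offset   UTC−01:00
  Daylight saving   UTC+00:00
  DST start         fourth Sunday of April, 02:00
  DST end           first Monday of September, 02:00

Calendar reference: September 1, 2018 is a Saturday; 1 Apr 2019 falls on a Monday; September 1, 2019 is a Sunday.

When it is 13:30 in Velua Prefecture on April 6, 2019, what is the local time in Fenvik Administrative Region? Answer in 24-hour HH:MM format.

1 September 2018 is a Saturday, so the first Saturday is September 1.
1 April 2019 is a Monday, so the first Sunday is April 7 and the second is April 14.
April 6, 2019 lies within the daylight-saving period (1 September 2018 – 14 April 2019), so Velua Prefecture is on daylight time, UTC−04:00.
13:30 Velua Prefecture + 4h = 17:30 UTC.
1 April 2019 is a Monday, so the first Sunday is April 7 and the fourth is April 28.
1 September 2019 is a Sunday, so the first Monday is September 2.
At the standard offset (UTC−01:00), 17:30 UTC − 1h = 16:30 Fenvik Administrative Region standard time.
The standard-time date in Fenvik Administrative Region, April 6, 2019, does not fall between 28 April and 2 September, so daylight saving is not in effect and Fenvik Administrative Region is at UTC−01:00.
17:30 UTC − 1h = 16:30 Fenvik Administrative Region.

16:30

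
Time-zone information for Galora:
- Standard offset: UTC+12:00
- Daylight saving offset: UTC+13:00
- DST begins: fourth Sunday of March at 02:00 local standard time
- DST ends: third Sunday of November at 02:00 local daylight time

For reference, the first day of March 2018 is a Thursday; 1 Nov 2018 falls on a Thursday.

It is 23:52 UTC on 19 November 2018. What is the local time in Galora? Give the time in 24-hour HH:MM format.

1 March 2018 is a Thursday, so the first Sunday is March 4 and the fourth is March 25.
1 November 2018 is a Thursday, so the first Sunday is November 4 and the third is November 18.
At the standard offset (UTC+12:00), 23:52 UTC + 12h = 11:52 Galora standard time (rolling into the next day, 20 November 2018).
Daylight saving runs 25 March – 18 November; the standard-time date in Galora, 20 November 2018, is outside that window, so Galora is on standard time at UTC+12:00.
23:52 UTC + 12h = 11:52 local (rolling into the next day, 20 November 2018).

11:52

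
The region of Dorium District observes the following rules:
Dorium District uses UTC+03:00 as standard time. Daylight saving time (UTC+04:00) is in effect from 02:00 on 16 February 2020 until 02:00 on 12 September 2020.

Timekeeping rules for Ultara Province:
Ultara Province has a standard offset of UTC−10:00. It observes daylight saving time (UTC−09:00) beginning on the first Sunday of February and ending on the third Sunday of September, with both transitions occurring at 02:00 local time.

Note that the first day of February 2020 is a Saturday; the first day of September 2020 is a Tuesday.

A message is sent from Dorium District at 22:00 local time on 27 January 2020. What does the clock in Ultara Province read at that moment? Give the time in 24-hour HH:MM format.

Daylight saving runs 16 February – 12 September; 27 January 2020 is outside that window, so Dorium District is on standard time at UTC+03:00.
22:00 Dorium District − 3h = 19:00 UTC.
1 February 2020 is a Saturday, so the first Sunday is February 2.
1 September 2020 is a Tuesday, so the first Sunday is September 6 and the third is September 20.
At the standard offset (UTC−10:00), 19:00 UTC − 10h = 09:00 Ultara Province standard time.
Daylight saving runs 2 February – 20 September; the standard-time date in Ultara Province, 27 January 2020, is outside that window, so Ultara Province is on standard time at UTC−10:00.
19:00 UTC − 10h = 09:00 Ultara Province.

09:00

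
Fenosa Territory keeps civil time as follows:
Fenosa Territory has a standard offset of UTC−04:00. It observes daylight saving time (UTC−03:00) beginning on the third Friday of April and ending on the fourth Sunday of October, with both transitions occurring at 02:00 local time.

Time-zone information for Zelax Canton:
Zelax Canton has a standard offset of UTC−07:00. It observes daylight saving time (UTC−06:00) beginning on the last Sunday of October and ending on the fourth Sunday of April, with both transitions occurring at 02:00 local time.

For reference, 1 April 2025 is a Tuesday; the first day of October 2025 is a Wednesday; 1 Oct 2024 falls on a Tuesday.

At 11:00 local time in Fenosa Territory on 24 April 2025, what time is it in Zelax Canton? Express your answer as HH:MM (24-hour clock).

1 April 2025 is a Tuesday, so the first Friday is April 4 and the third is April 18.
1 October 2025 is a Wednesday, so the first Sunday is October 5 and the fourth is October 26.
24 April 2025 falls between 18 April and 26 October, so daylight saving is in effect and Fenosa Territory is at UTC−03:00.
11:00 Fenosa Territory + 3h = 14:00 UTC.
1 October 2024 is a Tuesday, so Sundays fall on 6, 13, 20, 27; the last is October 27.
1 April 2025 is a Tuesday, so the first Sunday is April 6 and the fourth is April 27.
At the standard offset (UTC−07:00), 14:00 UTC − 7h = 07:00 Zelax Canton standard time.
The standard-time date in Zelax Canton, 24 April 2025, lies within the daylight-saving period (27 October 2024 – 27 April 2025), so Zelax Canton is on daylight time, UTC−06:00.
14:00 UTC − 6h = 08:00 Zelax Canton.

08:00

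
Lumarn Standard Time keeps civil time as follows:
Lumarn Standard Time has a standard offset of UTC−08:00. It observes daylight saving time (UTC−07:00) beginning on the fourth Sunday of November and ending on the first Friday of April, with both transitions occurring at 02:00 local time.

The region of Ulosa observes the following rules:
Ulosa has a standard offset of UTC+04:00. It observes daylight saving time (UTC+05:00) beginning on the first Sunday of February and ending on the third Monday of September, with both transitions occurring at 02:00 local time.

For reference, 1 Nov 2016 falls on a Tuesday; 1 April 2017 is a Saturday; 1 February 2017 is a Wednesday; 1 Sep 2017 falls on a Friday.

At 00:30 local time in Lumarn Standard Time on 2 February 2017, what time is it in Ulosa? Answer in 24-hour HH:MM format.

11:30

1 November 2016 is a Tuesday, so the first Sunday is November 6 and the fourth is November 27.
1 April 2017 is a Saturday, so the first Friday is April 7.
Daylight saving runs 27 November 2016 – 7 April 2017; 2 February 2017 is inside that window, so Lumarn Standard Time is at UTC−07:00.
00:30 Lumarn Standard Time + 7h = 07:30 UTC.
1 February 2017 is a Wednesday, so the first Sunday is February 5.
1 September 2017 is a Friday, so the first Monday is September 4 and the third is September 18.
At the standard offset (UTC+04:00), 07:30 UTC + 4h = 11:30 Ulosa standard time.
Daylight saving runs 5 February – 18 September; the standard-time date in Ulosa, 2 February 2017, is outside that window, so Ulosa is on standard time at UTC+04:00.
07:30 UTC + 4h = 11:30 Ulosa.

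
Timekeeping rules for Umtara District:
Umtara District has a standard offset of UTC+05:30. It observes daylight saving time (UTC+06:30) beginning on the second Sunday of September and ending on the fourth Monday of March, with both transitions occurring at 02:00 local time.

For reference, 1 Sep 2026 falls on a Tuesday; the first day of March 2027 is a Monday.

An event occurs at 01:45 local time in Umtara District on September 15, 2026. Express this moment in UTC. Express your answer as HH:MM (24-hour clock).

19:15

1 September 2026 is a Tuesday, so the first Sunday is September 6 and the second is September 13.
1 March 2027 is a Monday, so the first Monday is March 1 and the fourth is March 22.
September 15, 2026 lies within the daylight-saving period (13 September 2026 – 22 March 2027), so Umtara District is on daylight time, UTC+06:30.
01:45 local − 6h30m = 19:15 UTC (rolling into the previous day, 14 September 2026).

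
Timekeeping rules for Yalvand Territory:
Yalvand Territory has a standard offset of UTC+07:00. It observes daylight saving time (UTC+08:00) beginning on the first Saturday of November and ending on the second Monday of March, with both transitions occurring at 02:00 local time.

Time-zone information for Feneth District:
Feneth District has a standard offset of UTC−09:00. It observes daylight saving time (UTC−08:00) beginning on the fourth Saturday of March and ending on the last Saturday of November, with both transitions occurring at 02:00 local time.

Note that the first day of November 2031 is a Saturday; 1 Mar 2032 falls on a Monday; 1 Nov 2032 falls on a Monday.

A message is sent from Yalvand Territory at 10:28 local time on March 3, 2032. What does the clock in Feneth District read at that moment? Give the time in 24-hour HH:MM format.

1 November 2031 is a Saturday, so the first Saturday is November 1.
1 March 2032 is a Monday, so the first Monday is March 1 and the second is March 8.
Daylight saving runs 1 November 2031 – 8 March 2032; March 3, 2032 is inside that window, so Yalvand Territory is at UTC+08:00.
10:28 Yalvand Territory − 8h = 02:28 UTC.
1 March 2032 is a Monday, so the first Saturday is March 6 and the fourth is March 27.
1 November 2032 is a Monday, so Saturdays fall on 6, 13, 20, 27; the last is November 27.
At the standard offset (UTC−09:00), 02:28 UTC − 9h = 17:28 Feneth District standard time (rolling into the previous day, 2 March 2032).
The standard-time date in Feneth District, March 2, 2032, does not fall between 27 March and 27 November, so daylight saving is not in effect and Feneth District is at UTC−09:00.
02:28 UTC − 9h = 17:28 Feneth District (rolling into the previous day, 2 March 2032).

17:28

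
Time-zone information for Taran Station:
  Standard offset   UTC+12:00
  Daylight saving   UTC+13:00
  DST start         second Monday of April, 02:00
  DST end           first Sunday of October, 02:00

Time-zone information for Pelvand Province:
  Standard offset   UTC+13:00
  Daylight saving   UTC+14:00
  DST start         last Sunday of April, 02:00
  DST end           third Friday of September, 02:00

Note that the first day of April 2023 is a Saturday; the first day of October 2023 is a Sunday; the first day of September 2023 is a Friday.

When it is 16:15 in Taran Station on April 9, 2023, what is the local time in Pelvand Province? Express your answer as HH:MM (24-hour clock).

1 April 2023 is a Saturday, so the first Monday is April 3 and the second is April 10.
1 October 2023 is a Sunday, so the first Sunday is October 1.
April 9, 2023 does not fall between 10 April and 1 October, so daylight saving is not in effect and Taran Station is at UTC+12:00.
16:15 Taran Station − 12h = 04:15 UTC.
1 April 2023 is a Saturday, so Sundays fall on 2, 9, 16, 23, 30; the last is April 30.
1 September 2023 is a Friday, so the first Friday is September 1 and the third is September 15.
At the standard offset (UTC+13:00), 04:15 UTC + 13h = 17:15 Pelvand Province standard time.
The standard-time date in Pelvand Province, April 9, 2023, is outside the daylight-saving period (30 April – 15 September), so Pelvand Province is on standard time, UTC+13:00.
04:15 UTC + 13h = 17:15 Pelvand Province.

17:15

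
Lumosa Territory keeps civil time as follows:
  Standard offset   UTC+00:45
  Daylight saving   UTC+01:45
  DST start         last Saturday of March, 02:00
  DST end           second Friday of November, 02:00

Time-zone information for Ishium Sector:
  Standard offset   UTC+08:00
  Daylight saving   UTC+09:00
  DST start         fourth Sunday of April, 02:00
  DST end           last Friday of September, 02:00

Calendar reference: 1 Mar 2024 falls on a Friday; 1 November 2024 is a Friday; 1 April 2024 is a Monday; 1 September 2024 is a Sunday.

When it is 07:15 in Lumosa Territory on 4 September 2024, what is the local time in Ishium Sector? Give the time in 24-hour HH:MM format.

1 March 2024 is a Friday, so Saturdays fall on 2, 9, 16, 23, 30; the last is March 30.
1 November 2024 is a Friday, so the first Friday is November 1 and the second is November 8.
4 September 2024 lies within the daylight-saving period (30 March – 8 November), so Lumosa Territory is on daylight time, UTC+01:45.
07:15 Lumosa Territory − 1h45m = 05:30 UTC.
1 April 2024 is a Monday, so the first Sunday is April 7 and the fourth is April 28.
1 September 2024 is a Sunday, so Fridays fall on 6, 13, 20, 27; the last is September 27.
At the standard offset (UTC+08:00), 05:30 UTC + 8h = 13:30 Ishium Sector standard time.
Daylight saving runs 28 April – 27 September; the standard-time date in Ishium Sector, 4 September 2024, is inside that window, so Ishium Sector is at UTC+09:00.
05:30 UTC + 9h = 14:30 Ishium Sector.

14:30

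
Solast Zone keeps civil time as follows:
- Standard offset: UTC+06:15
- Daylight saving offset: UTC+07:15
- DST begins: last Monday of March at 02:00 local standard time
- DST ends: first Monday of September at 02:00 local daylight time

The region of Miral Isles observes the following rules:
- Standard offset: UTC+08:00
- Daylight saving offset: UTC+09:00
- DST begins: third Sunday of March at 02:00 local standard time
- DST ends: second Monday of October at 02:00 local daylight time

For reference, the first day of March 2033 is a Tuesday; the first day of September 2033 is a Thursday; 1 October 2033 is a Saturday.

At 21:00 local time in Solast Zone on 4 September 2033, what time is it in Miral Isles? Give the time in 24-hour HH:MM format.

1 March 2033 is a Tuesday, so Mondays fall on 7, 14, 21, 28; the last is March 28.
1 September 2033 is a Thursday, so the first Monday is September 5.
Daylight saving runs 28 March – 5 September; 4 September 2033 is inside that window, so Solast Zone is at UTC+07:15.
21:00 Solast Zone − 7h15m = 13:45 UTC.
1 March 2033 is a Tuesday, so the first Sunday is March 6 and the third is March 20.
1 October 2033 is a Saturday, so the first Monday is October 3 and the second is October 10.
At the standard offset (UTC+08:00), 13:45 UTC + 8h = 21:45 Miral Isles standard time.
The standard-time date in Miral Isles, 4 September 2033, falls between 20 March and 10 October, so daylight saving is in effect and Miral Isles is at UTC+09:00.
13:45 UTC + 9h = 22:45 Miral Isles.

22:45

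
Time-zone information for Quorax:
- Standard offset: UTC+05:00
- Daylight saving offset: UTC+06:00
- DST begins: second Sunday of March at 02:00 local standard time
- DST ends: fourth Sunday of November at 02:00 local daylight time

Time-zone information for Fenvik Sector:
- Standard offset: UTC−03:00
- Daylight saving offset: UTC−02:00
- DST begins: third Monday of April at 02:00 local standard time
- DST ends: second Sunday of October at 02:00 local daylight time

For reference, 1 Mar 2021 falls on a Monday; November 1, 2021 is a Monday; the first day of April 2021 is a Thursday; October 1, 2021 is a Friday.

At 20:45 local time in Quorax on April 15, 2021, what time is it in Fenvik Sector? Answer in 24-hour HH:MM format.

1 March 2021 is a Monday, so the first Sunday is March 7 and the second is March 14.
1 November 2021 is a Monday, so the first Sunday is November 7 and the fourth is November 28.
Daylight saving runs 14 March – 28 November; April 15, 2021 is inside that window, so Quorax is at UTC+06:00.
20:45 Quorax − 6h = 14:45 UTC.
1 April 2021 is a Thursday, so the first Monday is April 5 and the third is April 19.
1 October 2021 is a Friday, so the first Sunday is October 3 and the second is October 10.
At the standard offset (UTC−03:00), 14:45 UTC − 3h = 11:45 Fenvik Sector standard time.
Daylight saving runs 19 April – 10 October; the standard-time date in Fenvik Sector, April 15, 2021, is outside that window, so Fenvik Sector is on standard time at UTC−03:00.
14:45 UTC − 3h = 11:45 Fenvik Sector.

11:45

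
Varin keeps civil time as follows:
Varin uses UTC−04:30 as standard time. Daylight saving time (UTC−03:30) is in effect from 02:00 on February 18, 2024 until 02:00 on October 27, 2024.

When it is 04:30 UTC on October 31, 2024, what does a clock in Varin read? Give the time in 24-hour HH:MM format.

00:00

At the standard offset (UTC−04:30), 04:30 UTC − 4h30m = 00:00 Varin standard time.
Daylight saving runs 18 February – 27 October; the standard-time date in Varin, October 31, 2024, is outside that window, so Varin is on standard time at UTC−04:30.
04:30 UTC − 4h30m = 00:00 local.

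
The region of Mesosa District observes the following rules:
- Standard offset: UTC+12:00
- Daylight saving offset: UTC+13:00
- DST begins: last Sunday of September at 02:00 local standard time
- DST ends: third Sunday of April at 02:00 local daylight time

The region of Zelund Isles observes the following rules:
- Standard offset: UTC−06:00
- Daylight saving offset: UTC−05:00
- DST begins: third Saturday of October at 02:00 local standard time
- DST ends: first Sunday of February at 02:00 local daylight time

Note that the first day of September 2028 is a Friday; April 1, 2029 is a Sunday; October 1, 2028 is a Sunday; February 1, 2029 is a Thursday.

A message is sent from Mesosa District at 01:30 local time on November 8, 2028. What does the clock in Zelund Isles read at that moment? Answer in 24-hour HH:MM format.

07:30

1 September 2028 is a Friday, so Sundays fall on 3, 10, 17, 24; the last is September 24.
1 April 2029 is a Sunday, so the first Sunday is April 1 and the third is April 15.
November 8, 2028 lies within the daylight-saving period (24 September 2028 – 15 April 2029), so Mesosa District is on daylight time, UTC+13:00.
01:30 Mesosa District − 13h = 12:30 UTC (rolling into the previous day, 7 November 2028).
1 October 2028 is a Sunday, so the first Saturday is October 7 and the third is October 21.
1 February 2029 is a Thursday, so the first Sunday is February 4.
At the standard offset (UTC−06:00), 12:30 UTC − 6h = 06:30 Zelund Isles standard time.
The standard-time date in Zelund Isles, November 7, 2028, lies within the daylight-saving period (21 October 2028 – 4 February 2029), so Zelund Isles is on daylight time, UTC−05:00.
12:30 UTC − 5h = 07:30 Zelund Isles.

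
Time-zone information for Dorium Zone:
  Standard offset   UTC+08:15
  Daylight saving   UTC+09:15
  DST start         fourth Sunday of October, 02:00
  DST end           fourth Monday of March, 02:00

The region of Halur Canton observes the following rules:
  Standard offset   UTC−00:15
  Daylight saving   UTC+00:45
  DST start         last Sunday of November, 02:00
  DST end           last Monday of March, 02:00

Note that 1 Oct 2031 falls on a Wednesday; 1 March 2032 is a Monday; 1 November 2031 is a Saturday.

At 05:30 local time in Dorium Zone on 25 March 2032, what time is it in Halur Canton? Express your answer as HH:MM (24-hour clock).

1 October 2031 is a Wednesday, so the first Sunday is October 5 and the fourth is October 26.
1 March 2032 is a Monday, so the first Monday is March 1 and the fourth is March 22.
Daylight saving runs 26 October 2031 – 22 March 2032; 25 March 2032 is outside that window, so Dorium Zone is on standard time at UTC+08:15.
05:30 Dorium Zone − 8h15m = 21:15 UTC (rolling into the previous day, 24 March 2032).
1 November 2031 is a Saturday, so Sundays fall on 2, 9, 16, 23, 30; the last is November 30.
1 March 2032 is a Monday, so Mondays fall on 1, 8, 15, 22, 29; the last is March 29.
At the standard offset (UTC−00:15), 21:15 UTC − 0h15m = 21:00 Halur Canton standard time.
Daylight saving runs 30 November 2031 – 29 March 2032; the standard-time date in Halur Canton, 24 March 2032, is inside that window, so Halur Canton is at UTC+00:45.
21:15 UTC + 0h45m = 22:00 Halur Canton.

22:00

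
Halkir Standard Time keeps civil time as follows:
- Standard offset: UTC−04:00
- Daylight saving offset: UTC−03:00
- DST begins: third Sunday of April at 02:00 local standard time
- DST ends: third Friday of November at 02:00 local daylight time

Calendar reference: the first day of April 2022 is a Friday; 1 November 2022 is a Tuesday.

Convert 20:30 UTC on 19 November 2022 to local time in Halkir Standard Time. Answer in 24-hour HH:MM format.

16:30

1 April 2022 is a Friday, so the first Sunday is April 3 and the third is April 17.
1 November 2022 is a Tuesday, so the first Friday is November 4 and the third is November 18.
At the standard offset (UTC−04:00), 20:30 UTC − 4h = 16:30 Halkir Standard Time standard time.
The standard-time date in Halkir Standard Time, 19 November 2022, does not fall between 17 April and 18 November, so daylight saving is not in effect and Halkir Standard Time is at UTC−04:00.
20:30 UTC − 4h = 16:30 local.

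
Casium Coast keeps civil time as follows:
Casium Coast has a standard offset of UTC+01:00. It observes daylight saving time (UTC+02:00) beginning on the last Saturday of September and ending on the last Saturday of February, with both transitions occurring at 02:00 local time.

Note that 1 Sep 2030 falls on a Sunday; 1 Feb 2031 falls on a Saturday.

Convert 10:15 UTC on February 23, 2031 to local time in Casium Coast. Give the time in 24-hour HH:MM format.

11:15

1 September 2030 is a Sunday, so Saturdays fall on 7, 14, 21, 28; the last is September 28.
1 February 2031 is a Saturday, so Saturdays fall on 1, 8, 15, 22; the last is February 22.
At the standard offset (UTC+01:00), 10:15 UTC + 1h = 11:15 Casium Coast standard time.
The standard-time date in Casium Coast, February 23, 2031, does not fall between 28 September 2030 and 22 February 2031, so daylight saving is not in effect and Casium Coast is at UTC+01:00.
10:15 UTC + 1h = 11:15 local.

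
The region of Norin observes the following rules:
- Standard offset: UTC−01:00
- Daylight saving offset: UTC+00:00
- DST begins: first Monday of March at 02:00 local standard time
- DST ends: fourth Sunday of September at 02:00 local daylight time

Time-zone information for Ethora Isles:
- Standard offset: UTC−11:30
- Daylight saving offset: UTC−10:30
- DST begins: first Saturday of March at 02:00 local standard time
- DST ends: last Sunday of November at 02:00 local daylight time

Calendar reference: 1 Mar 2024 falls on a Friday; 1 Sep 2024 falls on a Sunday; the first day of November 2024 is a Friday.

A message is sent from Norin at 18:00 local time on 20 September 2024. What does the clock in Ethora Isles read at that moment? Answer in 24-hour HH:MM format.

1 March 2024 is a Friday, so the first Monday is March 4.
1 September 2024 is a Sunday, so the first Sunday is September 1 and the fourth is September 22.
20 September 2024 lies within the daylight-saving period (4 March – 22 September), so Norin is on daylight time, UTC+00:00.
18:00 Norin − 0h = 18:00 UTC.
1 March 2024 is a Friday, so the first Saturday is March 2.
1 November 2024 is a Friday, so Sundays fall on 3, 10, 17, 24; the last is November 24.
At the standard offset (UTC−11:30), 18:00 UTC − 11h30m = 06:30 Ethora Isles standard time.
The standard-time date in Ethora Isles, 20 September 2024, falls between 2 March and 24 November, so daylight saving is in effect and Ethora Isles is at UTC−10:30.
18:00 UTC − 10h30m = 07:30 Ethora Isles.

07:30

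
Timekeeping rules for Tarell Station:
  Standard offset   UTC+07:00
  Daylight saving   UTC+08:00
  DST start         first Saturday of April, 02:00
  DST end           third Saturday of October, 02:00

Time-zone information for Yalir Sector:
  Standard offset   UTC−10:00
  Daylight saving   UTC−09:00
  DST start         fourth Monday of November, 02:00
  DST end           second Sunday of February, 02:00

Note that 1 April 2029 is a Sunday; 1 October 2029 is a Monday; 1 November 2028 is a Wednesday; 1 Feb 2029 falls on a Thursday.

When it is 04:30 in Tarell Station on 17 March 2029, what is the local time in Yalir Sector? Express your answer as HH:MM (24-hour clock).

11:30

1 April 2029 is a Sunday, so the first Saturday is April 7.
1 October 2029 is a Monday, so the first Saturday is October 6 and the third is October 20.
17 March 2029 does not fall between 7 April and 20 October, so daylight saving is not in effect and Tarell Station is at UTC+07:00.
04:30 Tarell Station − 7h = 21:30 UTC (rolling into the previous day, 16 March 2029).
1 November 2028 is a Wednesday, so the first Monday is November 6 and the fourth is November 27.
1 February 2029 is a Thursday, so the first Sunday is February 4 and the second is February 11.
At the standard offset (UTC−10:00), 21:30 UTC − 10h = 11:30 Yalir Sector standard time.
Daylight saving runs 27 November 2028 – 11 February 2029; the standard-time date in Yalir Sector, 16 March 2029, is outside that window, so Yalir Sector is on standard time at UTC−10:00.
21:30 UTC − 10h = 11:30 Yalir Sector.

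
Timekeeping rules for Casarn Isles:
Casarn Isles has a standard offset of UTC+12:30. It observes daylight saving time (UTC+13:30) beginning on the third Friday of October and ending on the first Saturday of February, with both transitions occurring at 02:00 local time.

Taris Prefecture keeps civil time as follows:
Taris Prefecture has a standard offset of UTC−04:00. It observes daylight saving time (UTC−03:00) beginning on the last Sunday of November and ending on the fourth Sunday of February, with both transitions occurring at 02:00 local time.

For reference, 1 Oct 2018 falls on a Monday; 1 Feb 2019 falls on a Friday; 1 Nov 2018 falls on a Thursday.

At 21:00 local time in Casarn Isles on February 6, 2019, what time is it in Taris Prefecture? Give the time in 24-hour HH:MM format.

05:30

1 October 2018 is a Monday, so the first Friday is October 5 and the third is October 19.
1 February 2019 is a Friday, so the first Saturday is February 2.
February 6, 2019 does not fall between 19 October 2018 and 2 February 2019, so daylight saving is not in effect and Casarn Isles is at UTC+12:30.
21:00 Casarn Isles − 12h30m = 08:30 UTC.
1 November 2018 is a Thursday, so Sundays fall on 4, 11, 18, 25; the last is November 25.
1 February 2019 is a Friday, so the first Sunday is February 3 and the fourth is February 24.
At the standard offset (UTC−04:00), 08:30 UTC − 4h = 04:30 Taris Prefecture standard time.
Daylight saving runs 25 November 2018 – 24 February 2019; the standard-time date in Taris Prefecture, February 6, 2019, is inside that window, so Taris Prefecture is at UTC−03:00.
08:30 UTC − 3h = 05:30 Taris Prefecture.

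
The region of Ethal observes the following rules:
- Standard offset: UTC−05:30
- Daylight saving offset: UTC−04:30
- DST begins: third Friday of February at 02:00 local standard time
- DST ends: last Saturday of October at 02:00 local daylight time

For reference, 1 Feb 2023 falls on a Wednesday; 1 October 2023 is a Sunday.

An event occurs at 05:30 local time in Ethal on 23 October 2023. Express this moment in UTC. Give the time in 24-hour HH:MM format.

1 February 2023 is a Wednesday, so the first Friday is February 3 and the third is February 17.
1 October 2023 is a Sunday, so Saturdays fall on 7, 14, 21, 28; the last is October 28.
Daylight saving runs 17 February – 28 October; 23 October 2023 is inside that window, so Ethal is at UTC−04:30.
05:30 local + 4h30m = 10:00 UTC.

10:00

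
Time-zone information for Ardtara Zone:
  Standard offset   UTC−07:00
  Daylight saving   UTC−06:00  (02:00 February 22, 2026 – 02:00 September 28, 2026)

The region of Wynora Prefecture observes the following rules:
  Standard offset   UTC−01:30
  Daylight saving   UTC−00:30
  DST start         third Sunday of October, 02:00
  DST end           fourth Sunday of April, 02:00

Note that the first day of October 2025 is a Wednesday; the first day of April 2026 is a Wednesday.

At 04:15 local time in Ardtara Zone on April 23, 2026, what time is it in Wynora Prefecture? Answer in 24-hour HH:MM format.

09:45

April 23, 2026 lies within the daylight-saving period (22 February – 28 September), so Ardtara Zone is on daylight time, UTC−06:00.
04:15 Ardtara Zone + 6h = 10:15 UTC.
1 October 2025 is a Wednesday, so the first Sunday is October 5 and the third is October 19.
1 April 2026 is a Wednesday, so the first Sunday is April 5 and the fourth is April 26.
At the standard offset (UTC−01:30), 10:15 UTC − 1h30m = 08:45 Wynora Prefecture standard time.
The standard-time date in Wynora Prefecture, April 23, 2026, falls between 19 October 2025 and 26 April 2026, so daylight saving is in effect and Wynora Prefecture is at UTC−00:30.
10:15 UTC − 0h30m = 09:45 Wynora Prefecture.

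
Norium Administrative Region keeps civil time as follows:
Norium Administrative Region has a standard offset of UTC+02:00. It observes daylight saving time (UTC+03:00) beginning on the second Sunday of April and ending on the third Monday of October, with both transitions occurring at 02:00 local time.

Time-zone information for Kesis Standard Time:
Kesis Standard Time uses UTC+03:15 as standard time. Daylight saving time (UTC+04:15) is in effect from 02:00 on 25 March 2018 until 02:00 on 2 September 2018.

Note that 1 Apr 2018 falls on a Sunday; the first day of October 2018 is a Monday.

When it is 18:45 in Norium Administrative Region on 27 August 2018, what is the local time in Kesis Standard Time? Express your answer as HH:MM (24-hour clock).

20:00

1 April 2018 is a Sunday, so the first Sunday is April 1 and the second is April 8.
1 October 2018 is a Monday, so the first Monday is October 1 and the third is October 15.
27 August 2018 lies within the daylight-saving period (8 April – 15 October), so Norium Administrative Region is on daylight time, UTC+03:00.
18:45 Norium Administrative Region − 3h = 15:45 UTC.
At the standard offset (UTC+03:15), 15:45 UTC + 3h15m = 19:00 Kesis Standard Time standard time.
Daylight saving runs 25 March – 2 September; the standard-time date in Kesis Standard Time, 27 August 2018, is inside that window, so Kesis Standard Time is at UTC+04:15.
15:45 UTC + 4h15m = 20:00 Kesis Standard Time.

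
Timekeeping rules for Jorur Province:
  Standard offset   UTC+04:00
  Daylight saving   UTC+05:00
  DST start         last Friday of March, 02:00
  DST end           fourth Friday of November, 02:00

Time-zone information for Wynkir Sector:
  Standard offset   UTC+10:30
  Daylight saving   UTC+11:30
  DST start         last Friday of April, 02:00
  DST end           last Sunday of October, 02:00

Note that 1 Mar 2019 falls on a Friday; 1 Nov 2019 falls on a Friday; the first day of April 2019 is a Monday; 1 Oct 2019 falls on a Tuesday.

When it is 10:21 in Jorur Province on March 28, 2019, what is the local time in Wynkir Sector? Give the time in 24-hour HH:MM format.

1 March 2019 is a Friday, so Fridays fall on 1, 8, 15, 22, 29; the last is March 29.
1 November 2019 is a Friday, so the first Friday is November 1 and the fourth is November 22.
March 28, 2019 does not fall between 29 March and 22 November, so daylight saving is not in effect and Jorur Province is at UTC+04:00.
10:21 Jorur Province − 4h = 06:21 UTC.
1 April 2019 is a Monday, so Fridays fall on 5, 12, 19, 26; the last is April 26.
1 October 2019 is a Tuesday, so Sundays fall on 6, 13, 20, 27; the last is October 27.
At the standard offset (UTC+10:30), 06:21 UTC + 10h30m = 16:51 Wynkir Sector standard time.
Daylight saving runs 26 April – 27 October; the standard-time date in Wynkir Sector, March 28, 2019, is outside that window, so Wynkir Sector is on standard time at UTC+10:30.
06:21 UTC + 10h30m = 16:51 Wynkir Sector.

16:51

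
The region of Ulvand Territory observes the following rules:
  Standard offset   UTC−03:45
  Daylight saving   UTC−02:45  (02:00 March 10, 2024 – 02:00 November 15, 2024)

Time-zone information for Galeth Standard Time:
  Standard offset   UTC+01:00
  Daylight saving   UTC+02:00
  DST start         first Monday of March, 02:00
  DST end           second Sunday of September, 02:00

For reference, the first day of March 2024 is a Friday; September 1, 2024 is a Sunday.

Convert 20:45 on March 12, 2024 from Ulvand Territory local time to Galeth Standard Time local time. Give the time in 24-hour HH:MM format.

01:30

March 12, 2024 lies within the daylight-saving period (10 March – 15 November), so Ulvand Territory is on daylight time, UTC−02:45.
20:45 Ulvand Territory + 2h45m = 23:30 UTC.
1 March 2024 is a Friday, so the first Monday is March 4.
1 September 2024 is a Sunday, so the first Sunday is September 1 and the second is September 8.
At the standard offset (UTC+01:00), 23:30 UTC + 1h = 00:30 Galeth Standard Time standard time (rolling into the next day, 13 March 2024).
The standard-time date in Galeth Standard Time, March 13, 2024, lies within the daylight-saving period (4 March – 8 September), so Galeth Standard Time is on daylight time, UTC+02:00.
23:30 UTC + 2h = 01:30 Galeth Standard Time (rolling into the next day, 13 March 2024).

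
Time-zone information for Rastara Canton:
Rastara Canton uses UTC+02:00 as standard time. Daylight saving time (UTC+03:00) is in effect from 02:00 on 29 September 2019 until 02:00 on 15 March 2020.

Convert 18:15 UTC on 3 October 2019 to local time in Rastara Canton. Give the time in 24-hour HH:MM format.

21:15

At the standard offset (UTC+02:00), 18:15 UTC + 2h = 20:15 Rastara Canton standard time.
The standard-time date in Rastara Canton, 3 October 2019, lies within the daylight-saving period (29 September 2019 – 15 March 2020), so Rastara Canton is on daylight time, UTC+03:00.
18:15 UTC + 3h = 21:15 local.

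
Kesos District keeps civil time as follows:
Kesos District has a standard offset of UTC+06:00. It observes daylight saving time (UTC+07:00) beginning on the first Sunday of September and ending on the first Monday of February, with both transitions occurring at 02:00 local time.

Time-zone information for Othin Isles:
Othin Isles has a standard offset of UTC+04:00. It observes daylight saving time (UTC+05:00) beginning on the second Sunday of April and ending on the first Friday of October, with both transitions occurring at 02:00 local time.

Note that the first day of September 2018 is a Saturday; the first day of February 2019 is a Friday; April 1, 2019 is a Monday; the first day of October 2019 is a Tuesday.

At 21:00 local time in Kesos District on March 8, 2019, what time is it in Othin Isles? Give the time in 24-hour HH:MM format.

19:00

1 September 2018 is a Saturday, so the first Sunday is September 2.
1 February 2019 is a Friday, so the first Monday is February 4.
March 8, 2019 does not fall between 2 September 2018 and 4 February 2019, so daylight saving is not in effect and Kesos District is at UTC+06:00.
21:00 Kesos District − 6h = 15:00 UTC.
1 April 2019 is a Monday, so the first Sunday is April 7 and the second is April 14.
1 October 2019 is a Tuesday, so the first Friday is October 4.
At the standard offset (UTC+04:00), 15:00 UTC + 4h = 19:00 Othin Isles standard time.
Daylight saving runs 14 April – 4 October; the standard-time date in Othin Isles, March 8, 2019, is outside that window, so Othin Isles is on standard time at UTC+04:00.
15:00 UTC + 4h = 19:00 Othin Isles.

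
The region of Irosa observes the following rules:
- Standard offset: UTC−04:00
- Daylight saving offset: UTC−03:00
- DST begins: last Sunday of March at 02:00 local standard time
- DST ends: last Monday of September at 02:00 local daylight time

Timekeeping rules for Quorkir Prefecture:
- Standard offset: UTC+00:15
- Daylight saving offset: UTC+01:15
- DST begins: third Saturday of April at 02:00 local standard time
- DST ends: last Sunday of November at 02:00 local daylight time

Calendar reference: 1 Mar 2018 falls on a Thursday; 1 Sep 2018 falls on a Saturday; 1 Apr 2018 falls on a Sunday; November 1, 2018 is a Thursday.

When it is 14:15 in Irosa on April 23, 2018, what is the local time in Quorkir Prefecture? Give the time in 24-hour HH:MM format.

1 March 2018 is a Thursday, so Sundays fall on 4, 11, 18, 25; the last is March 25.
1 September 2018 is a Saturday, so Mondays fall on 3, 10, 17, 24; the last is September 24.
April 23, 2018 lies within the daylight-saving period (25 March – 24 September), so Irosa is on daylight time, UTC−03:00.
14:15 Irosa + 3h = 17:15 UTC.
1 April 2018 is a Sunday, so the first Saturday is April 7 and the third is April 21.
1 November 2018 is a Thursday, so Sundays fall on 4, 11, 18, 25; the last is November 25.
At the standard offset (UTC+00:15), 17:15 UTC + 0h15m = 17:30 Quorkir Prefecture standard time.
The standard-time date in Quorkir Prefecture, April 23, 2018, lies within the daylight-saving period (21 April – 25 November), so Quorkir Prefecture is on daylight time, UTC+01:15.
17:15 UTC + 1h15m = 18:30 Quorkir Prefecture.

18:30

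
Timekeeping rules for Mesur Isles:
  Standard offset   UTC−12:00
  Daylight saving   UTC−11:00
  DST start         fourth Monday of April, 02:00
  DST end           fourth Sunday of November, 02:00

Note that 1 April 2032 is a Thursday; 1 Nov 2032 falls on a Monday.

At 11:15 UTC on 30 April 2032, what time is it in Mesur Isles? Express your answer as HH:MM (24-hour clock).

1 April 2032 is a Thursday, so the first Monday is April 5 and the fourth is April 26.
1 November 2032 is a Monday, so the first Sunday is November 7 and the fourth is November 28.
At the standard offset (UTC−12:00), 11:15 UTC − 12h = 23:15 Mesur Isles standard time (rolling into the previous day, 29 April 2032).
The standard-time date in Mesur Isles, 29 April 2032, falls between 26 April and 28 November, so daylight saving is in effect and Mesur Isles is at UTC−11:00.
11:15 UTC − 11h = 00:15 local.

00:15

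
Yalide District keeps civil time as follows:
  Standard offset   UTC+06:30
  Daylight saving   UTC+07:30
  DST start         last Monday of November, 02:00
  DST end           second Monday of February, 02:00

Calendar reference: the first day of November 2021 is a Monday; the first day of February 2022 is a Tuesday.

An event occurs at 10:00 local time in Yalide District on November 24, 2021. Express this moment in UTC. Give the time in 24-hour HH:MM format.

1 November 2021 is a Monday, so Mondays fall on 1, 8, 15, 22, 29; the last is November 29.
1 February 2022 is a Tuesday, so the first Monday is February 7 and the second is February 14.
November 24, 2021 does not fall between 29 November 2021 and 14 February 2022, so daylight saving is not in effect and Yalide District is at UTC+06:30.
10:00 local − 6h30m = 03:30 UTC.

03:30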